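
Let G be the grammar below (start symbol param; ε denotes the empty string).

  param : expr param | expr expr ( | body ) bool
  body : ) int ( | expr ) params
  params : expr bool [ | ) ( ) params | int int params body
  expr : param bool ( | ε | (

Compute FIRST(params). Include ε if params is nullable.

{ (, ), bool, int }

From params : expr bool [: expr nullable, take FIRST(expr) ∪ {bool} = { (, ), bool }.
params : ) ( ) params contributes {)}.
params : int int params body contributes {int}.
Union: FIRST(params) = { (, ), bool, int }.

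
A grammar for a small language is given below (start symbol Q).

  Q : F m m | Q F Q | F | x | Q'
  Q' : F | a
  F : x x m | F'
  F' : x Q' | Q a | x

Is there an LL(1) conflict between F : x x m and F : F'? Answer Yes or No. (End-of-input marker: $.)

Yes

FIRST(x x m) = { x } and FIRST(F') = { a, x }.
Both contain x, so the two alternatives are not disjoint — LL(1) conflict.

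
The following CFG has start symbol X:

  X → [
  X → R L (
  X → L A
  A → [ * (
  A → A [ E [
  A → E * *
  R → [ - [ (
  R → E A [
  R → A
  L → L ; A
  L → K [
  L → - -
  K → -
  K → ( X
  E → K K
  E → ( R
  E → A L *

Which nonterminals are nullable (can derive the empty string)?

No nonterminal has an empty production or an RHS whose symbols are all nullable.

{ } (none)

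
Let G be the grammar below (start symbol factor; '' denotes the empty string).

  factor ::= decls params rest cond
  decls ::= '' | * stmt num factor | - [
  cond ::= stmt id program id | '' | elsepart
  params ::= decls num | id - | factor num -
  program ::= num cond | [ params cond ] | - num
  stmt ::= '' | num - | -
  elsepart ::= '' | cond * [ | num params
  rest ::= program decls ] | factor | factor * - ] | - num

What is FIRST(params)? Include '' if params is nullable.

From params ::= decls num: decls nullable, take FIRST(decls) ∪ {num} = { *, -, num }.
params ::= id - contributes {id}.
From params ::= factor num -: add FIRST(factor) = { *, -, id, num }.
Union: FIRST(params) = { *, -, id, num }.

{ *, -, id, num }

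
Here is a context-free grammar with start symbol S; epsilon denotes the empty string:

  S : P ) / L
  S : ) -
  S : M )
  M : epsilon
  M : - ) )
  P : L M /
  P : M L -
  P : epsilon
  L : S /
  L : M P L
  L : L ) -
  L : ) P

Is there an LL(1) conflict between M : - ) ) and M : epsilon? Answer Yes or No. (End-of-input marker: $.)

Yes

FIRST(- ) )) = { - } and FIRST(epsilon) = { epsilon }.
The second alternative is nullable and FOLLOW(M) = { ), -, / } shares - with FIRST of the first — conflict.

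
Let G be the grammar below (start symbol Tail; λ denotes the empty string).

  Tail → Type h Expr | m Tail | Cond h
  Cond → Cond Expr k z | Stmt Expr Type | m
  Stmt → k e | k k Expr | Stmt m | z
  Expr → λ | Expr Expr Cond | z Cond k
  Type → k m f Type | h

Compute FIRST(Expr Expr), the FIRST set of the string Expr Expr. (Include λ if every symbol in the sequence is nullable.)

Add FIRST(Expr)\{λ} = { k, m, z }; Expr is nullable, continue.
Add FIRST(Expr)\{λ} = { k, m, z }; Expr is nullable, continue.
Every symbol is nullable, so include λ.

{ k, m, z, λ }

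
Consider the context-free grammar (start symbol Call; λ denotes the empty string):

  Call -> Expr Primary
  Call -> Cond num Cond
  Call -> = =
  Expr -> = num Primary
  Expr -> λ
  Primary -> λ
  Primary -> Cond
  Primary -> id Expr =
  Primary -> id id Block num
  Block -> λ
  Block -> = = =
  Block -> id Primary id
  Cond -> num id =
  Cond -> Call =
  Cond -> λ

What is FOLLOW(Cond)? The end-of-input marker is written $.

In Call -> Cond num Cond: add FIRST(num Cond) = { num }.
In Call -> Cond num Cond: Cond is at the end, add FOLLOW(Call) = { $, = }.
In Primary -> Cond: Cond is at the end, add FOLLOW(Primary) = { $, =, id, num }.
Union: FOLLOW(Cond) = { $, =, id, num }.

{ $, =, id, num }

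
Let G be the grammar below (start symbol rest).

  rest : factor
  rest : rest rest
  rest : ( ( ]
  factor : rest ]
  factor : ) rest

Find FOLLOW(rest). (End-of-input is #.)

{ #, (, ), ] }

rest is the start symbol, so # ∈ FOLLOW(rest).
In rest : rest rest: add FIRST(rest) = { (, ) }.
In rest : rest rest: rest is at the end, add FOLLOW(rest) = { #, (, ), ] }.
In factor : rest ]: add FIRST(]) = { ] }.
In factor : ) rest: rest is at the end, add FOLLOW(factor) = { #, (, ), ] }.
Union: FOLLOW(rest) = { #, (, ), ] }.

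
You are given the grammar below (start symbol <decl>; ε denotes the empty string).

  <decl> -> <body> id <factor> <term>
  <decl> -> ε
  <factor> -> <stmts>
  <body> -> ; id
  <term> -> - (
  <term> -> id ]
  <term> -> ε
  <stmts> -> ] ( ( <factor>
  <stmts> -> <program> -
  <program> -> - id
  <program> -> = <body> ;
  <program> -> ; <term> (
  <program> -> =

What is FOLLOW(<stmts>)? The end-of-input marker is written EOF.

In <factor> -> <stmts>: <stmts> is at the end, add FOLLOW(<factor>) = { EOF, -, id }.
Union: FOLLOW(<stmts>) = { EOF, -, id }.

{ EOF, -, id }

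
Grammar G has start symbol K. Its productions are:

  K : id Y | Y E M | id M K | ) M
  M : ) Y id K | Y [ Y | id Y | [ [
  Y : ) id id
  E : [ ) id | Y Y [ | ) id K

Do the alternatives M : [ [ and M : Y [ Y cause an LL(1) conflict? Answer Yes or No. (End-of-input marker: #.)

FIRST([ [) = { [ } and FIRST(Y [ Y) = { ) }.
The FIRST sets are disjoint and neither alternative is nullable — no conflict.

No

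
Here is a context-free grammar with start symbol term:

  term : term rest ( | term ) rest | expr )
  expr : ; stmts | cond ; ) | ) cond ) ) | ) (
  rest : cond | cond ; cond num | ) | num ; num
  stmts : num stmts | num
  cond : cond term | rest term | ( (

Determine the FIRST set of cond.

{ (, ), num }

From cond : cond term: add FIRST(cond) = { (, ), num }.
From cond : rest term: add FIRST(rest) = { (, ), num }.
cond : ( ( contributes {(}.
Union: FIRST(cond) = { (, ), num }.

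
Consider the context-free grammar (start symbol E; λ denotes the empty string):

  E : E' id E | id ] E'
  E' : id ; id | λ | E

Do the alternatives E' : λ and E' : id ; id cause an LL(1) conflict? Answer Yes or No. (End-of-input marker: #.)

FIRST(λ) = { λ } and FIRST(id ; id) = { id }.
The first alternative is nullable and FOLLOW(E') = { #, id } shares id with FIRST of the second — conflict.

Yes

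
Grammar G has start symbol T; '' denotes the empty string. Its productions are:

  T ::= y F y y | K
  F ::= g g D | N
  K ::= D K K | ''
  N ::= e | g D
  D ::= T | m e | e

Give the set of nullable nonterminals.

Directly nullable (have an ''-production): K.
D ::= T with every symbol nullable, so D is nullable.
T ::= K with every symbol nullable, so T is nullable.
No other nonterminal has a production whose RHS symbols are all nullable.

{ D, K, T }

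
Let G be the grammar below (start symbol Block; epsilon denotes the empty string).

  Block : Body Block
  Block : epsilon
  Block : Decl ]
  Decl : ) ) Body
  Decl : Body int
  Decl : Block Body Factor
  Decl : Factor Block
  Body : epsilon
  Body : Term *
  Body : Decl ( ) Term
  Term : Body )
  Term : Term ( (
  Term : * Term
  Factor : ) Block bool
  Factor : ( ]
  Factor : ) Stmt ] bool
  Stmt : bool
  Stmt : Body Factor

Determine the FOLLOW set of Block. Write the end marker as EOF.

Block is the start symbol, so EOF ∈ FOLLOW(Block).
In Block : Body Block: Block is at the end, add FOLLOW(Block) = { EOF, (, ), *, ], bool, int }.
In Decl : Block Body Factor: add FIRST(Body Factor) = { (, ), *, int }.
In Decl : Factor Block: Block is at the end, add FOLLOW(Decl) = { (, ] }.
In Factor : ) Block bool: add FIRST(bool) = { bool }.
Union: FOLLOW(Block) = { EOF, (, ), *, ], bool, int }.

{ EOF, (, ), *, ], bool, int }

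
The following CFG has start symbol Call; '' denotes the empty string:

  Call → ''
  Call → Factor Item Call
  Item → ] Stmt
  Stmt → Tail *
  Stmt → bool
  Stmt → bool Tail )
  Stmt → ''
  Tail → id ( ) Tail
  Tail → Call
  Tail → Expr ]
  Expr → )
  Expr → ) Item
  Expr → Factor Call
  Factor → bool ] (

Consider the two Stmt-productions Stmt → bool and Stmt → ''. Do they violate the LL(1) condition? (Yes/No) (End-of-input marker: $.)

FIRST(bool) = { bool } and FIRST('') = { '' }.
The second alternative is nullable and FOLLOW(Stmt) = { $, ), *, ], bool } shares bool with FIRST of the first — conflict.

Yes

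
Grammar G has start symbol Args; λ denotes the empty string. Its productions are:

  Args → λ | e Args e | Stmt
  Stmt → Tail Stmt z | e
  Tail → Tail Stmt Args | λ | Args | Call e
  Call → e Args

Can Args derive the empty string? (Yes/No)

Yes

Args has an λ-production, so Args ⇒ λ.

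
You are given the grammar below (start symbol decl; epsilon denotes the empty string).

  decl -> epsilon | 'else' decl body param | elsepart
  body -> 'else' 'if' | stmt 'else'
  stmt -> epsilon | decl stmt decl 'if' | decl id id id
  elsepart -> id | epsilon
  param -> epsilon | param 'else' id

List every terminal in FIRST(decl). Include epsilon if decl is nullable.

{ 'else', id, epsilon }

decl -> epsilon contributes epsilon.
decl -> 'else' decl body param contributes {'else'}.
From decl -> elsepart: add FIRST(elsepart) = { id, epsilon } (including epsilon since elsepart is nullable).
Union: FIRST(decl) = { 'else', id, epsilon }.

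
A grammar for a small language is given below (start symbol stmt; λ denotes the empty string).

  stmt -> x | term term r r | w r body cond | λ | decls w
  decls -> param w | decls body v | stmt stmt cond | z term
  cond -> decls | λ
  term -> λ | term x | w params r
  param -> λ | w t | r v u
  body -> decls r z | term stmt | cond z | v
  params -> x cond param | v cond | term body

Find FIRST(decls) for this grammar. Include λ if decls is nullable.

{ r, v, w, x, z, λ }

From decls -> param w: param nullable, take FIRST(param) ∪ {w} = { r, w }.
From decls -> decls body v: decls, body nullable, take FIRST(decls) ∪ FIRST(body) ∪ {v} = { r, v, w, x, z }.
From decls -> stmt stmt cond: stmt, stmt, cond nullable, take FIRST(stmt) ∪ FIRST(stmt) ∪ FIRST(cond) = { r, v, w, x, z }; also λ since the whole RHS is nullable.
decls -> z term contributes {z}.
Union: FIRST(decls) = { r, v, w, x, z, λ }.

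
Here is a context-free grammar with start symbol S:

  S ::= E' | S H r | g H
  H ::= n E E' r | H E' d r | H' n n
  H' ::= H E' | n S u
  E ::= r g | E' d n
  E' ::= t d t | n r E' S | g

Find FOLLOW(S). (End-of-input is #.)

{ #, d, g, n, r, t, u }

S is the start symbol, so # ∈ FOLLOW(S).
In S ::= S H r: add FIRST(H r) = { n }.
In H' ::= n S u: add FIRST(u) = { u }.
In E' ::= n r E' S: S is at the end, add FOLLOW(E') = { #, d, g, n, r, t, u }.
Union: FOLLOW(S) = { #, d, g, n, r, t, u }.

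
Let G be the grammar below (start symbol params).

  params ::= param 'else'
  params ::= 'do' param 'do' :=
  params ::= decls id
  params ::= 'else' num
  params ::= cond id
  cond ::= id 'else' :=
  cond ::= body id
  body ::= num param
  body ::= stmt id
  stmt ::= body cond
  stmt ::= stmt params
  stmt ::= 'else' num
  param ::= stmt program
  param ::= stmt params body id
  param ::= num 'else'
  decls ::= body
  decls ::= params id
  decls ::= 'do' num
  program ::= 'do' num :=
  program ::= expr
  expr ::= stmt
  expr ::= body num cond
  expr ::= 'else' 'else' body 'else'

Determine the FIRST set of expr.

{ 'else', num }

From expr ::= stmt: add FIRST(stmt) = { 'else', num }.
From expr ::= body num cond: add FIRST(body) = { 'else', num }.
expr ::= 'else' 'else' body 'else' contributes {'else'}.
Union: FIRST(expr) = { 'else', num }.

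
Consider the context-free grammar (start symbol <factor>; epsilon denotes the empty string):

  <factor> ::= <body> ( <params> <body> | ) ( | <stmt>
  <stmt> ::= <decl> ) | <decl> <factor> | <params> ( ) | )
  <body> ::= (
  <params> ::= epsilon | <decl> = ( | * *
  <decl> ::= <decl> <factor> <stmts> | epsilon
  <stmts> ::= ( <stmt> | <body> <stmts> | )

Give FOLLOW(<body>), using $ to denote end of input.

{ $, (, ), *, = }

In <factor> ::= <body> ( <params> <body>: add FIRST(( <params> <body>) = { ( }.
In <factor> ::= <body> ( <params> <body>: <body> is at the end, add FOLLOW(<factor>) = { $, (, ), *, = }.
In <stmts> ::= <body> <stmts>: add FIRST(<stmts>) = { (, ) }.
Union: FOLLOW(<body>) = { $, (, ), *, = }.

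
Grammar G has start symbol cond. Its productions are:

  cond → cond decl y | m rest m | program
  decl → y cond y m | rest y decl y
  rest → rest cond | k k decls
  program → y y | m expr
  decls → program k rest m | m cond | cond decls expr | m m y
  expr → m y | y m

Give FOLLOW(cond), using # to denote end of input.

cond is the start symbol, so # ∈ FOLLOW(cond).
In cond → cond decl y: add FIRST(decl y) = { k, y }.
In decl → y cond y m: add FIRST(y m) = { y }.
In rest → rest cond: cond is at the end, add FOLLOW(rest) = { m, y }.
In decls → m cond: cond is at the end, add FOLLOW(decls) = { m, y }.
In decls → cond decls expr: add FIRST(decls expr) = { m, y }.
Union: FOLLOW(cond) = { #, k, m, y }.

{ #, k, m, y }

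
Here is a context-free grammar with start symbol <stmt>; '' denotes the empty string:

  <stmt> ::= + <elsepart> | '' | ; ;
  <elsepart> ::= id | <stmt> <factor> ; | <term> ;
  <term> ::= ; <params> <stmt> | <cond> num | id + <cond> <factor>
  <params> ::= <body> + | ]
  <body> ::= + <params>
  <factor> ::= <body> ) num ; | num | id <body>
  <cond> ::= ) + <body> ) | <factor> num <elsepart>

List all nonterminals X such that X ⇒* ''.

{ <stmt> }

Directly nullable (have an ''-production): <stmt>.
No other nonterminal has a production whose RHS symbols are all nullable.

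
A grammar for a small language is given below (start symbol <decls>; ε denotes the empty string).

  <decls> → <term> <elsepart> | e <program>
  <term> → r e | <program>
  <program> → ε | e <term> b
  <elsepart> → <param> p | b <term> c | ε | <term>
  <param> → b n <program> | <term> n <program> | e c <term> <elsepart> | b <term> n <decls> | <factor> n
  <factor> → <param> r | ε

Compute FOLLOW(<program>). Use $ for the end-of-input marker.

{ $, b, c, e, n, p, r }

In <decls> → e <program>: <program> is at the end, add FOLLOW(<decls>) = { $, p, r }.
In <term> → <program>: <program> is at the end, add FOLLOW(<term>) = { $, b, c, e, n, p, r }.
In <param> → b n <program>: <program> is at the end, add FOLLOW(<param>) = { p, r }.
In <param> → <term> n <program>: <program> is at the end, add FOLLOW(<param>) = { p, r }.
Union: FOLLOW(<program>) = { $, b, c, e, n, p, r }.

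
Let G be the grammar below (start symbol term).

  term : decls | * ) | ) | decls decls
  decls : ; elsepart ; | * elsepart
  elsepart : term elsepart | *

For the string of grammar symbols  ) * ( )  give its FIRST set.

) is a terminal; add {)} and stop.

{ ) }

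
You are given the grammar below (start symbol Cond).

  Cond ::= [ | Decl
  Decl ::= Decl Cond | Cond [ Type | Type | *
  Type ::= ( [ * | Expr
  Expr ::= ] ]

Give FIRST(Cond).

Cond ::= [ contributes {[}.
From Cond ::= Decl: add FIRST(Decl) = { (, *, [, ] }.
Union: FIRST(Cond) = { (, *, [, ] }.

{ (, *, [, ] }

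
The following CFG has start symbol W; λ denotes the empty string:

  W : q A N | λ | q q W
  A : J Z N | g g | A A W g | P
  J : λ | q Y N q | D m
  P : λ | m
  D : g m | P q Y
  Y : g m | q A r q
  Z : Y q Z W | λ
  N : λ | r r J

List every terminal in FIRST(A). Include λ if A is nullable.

From A : J Z N: J, Z, N nullable, take FIRST(J) ∪ FIRST(Z) ∪ FIRST(N) = { g, m, q, r }; also λ since the whole RHS is nullable.
A : g g contributes {g}.
From A : A A W g: A, A, W nullable, take FIRST(A) ∪ FIRST(A) ∪ FIRST(W) ∪ {g} = { g, m, q, r }.
From A : P: add FIRST(P) = { m, λ } (including λ since P is nullable).
Union: FIRST(A) = { g, m, q, r, λ }.

{ g, m, q, r, λ }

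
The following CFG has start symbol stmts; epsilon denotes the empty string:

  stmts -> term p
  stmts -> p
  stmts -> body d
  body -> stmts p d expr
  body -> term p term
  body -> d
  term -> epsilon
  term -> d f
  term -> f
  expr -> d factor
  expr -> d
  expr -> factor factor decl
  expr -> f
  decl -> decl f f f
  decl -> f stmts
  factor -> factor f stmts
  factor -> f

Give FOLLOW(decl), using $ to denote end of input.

In expr -> factor factor decl: decl is at the end, add FOLLOW(expr) = { d }.
In decl -> decl f f f: add FIRST(f f f) = { f }.
Union: FOLLOW(decl) = { d, f }.

{ d, f }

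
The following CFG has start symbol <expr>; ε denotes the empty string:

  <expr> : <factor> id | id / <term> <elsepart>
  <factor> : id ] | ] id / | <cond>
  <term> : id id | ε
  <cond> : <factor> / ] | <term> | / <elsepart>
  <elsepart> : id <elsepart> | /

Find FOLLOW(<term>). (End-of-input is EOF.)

{ /, id }

In <expr> : id / <term> <elsepart>: add FIRST(<elsepart>) = { /, id }.
In <cond> : <term>: <term> is at the end, add FOLLOW(<cond>) = { /, id }.
Union: FOLLOW(<term>) = { /, id }.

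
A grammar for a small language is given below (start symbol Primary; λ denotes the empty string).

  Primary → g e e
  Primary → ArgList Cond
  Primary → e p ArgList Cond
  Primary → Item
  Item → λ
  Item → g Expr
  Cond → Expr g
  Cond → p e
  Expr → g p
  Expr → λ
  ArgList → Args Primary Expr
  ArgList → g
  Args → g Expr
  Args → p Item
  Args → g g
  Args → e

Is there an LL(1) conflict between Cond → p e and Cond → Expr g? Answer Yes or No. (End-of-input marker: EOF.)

FIRST(p e) = { p } and FIRST(Expr g) = { g }.
The FIRST sets are disjoint and neither alternative is nullable — no conflict.

No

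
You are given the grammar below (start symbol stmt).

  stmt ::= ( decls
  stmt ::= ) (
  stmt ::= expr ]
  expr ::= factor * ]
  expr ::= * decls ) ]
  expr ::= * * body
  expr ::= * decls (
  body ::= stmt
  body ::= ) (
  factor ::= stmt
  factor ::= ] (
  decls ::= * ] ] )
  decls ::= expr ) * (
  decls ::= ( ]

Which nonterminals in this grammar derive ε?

No nonterminal has an empty production or an RHS whose symbols are all nullable.

{ } (none)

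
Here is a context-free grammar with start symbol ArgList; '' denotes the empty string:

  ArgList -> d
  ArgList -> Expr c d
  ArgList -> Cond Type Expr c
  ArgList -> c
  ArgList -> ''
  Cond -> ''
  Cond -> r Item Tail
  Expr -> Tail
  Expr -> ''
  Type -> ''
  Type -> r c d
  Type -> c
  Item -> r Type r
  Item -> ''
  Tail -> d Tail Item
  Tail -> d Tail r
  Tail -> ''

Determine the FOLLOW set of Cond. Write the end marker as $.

{ c, d, r }

In ArgList -> Cond Type Expr c: add FIRST(Type Expr c) = { c, d, r }.
Union: FOLLOW(Cond) = { c, d, r }.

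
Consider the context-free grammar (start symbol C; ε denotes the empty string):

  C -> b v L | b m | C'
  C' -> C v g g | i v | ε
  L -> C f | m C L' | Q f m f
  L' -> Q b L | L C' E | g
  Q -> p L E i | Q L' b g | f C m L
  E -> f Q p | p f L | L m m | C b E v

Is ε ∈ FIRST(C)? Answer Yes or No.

Yes

C -> C' and each of C' is nullable, so C ⇒* ε.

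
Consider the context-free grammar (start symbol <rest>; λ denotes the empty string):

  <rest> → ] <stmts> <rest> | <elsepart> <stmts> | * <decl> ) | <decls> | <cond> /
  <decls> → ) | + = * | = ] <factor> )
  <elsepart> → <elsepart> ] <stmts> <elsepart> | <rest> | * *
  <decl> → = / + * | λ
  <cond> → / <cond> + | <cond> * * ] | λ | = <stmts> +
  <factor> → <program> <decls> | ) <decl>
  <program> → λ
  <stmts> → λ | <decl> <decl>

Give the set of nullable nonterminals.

{ <cond>, <decl>, <program>, <stmts> }

Directly nullable (have an λ-production): <decl>, <cond>, <program>, <stmts>.
No other nonterminal has a production whose RHS symbols are all nullable.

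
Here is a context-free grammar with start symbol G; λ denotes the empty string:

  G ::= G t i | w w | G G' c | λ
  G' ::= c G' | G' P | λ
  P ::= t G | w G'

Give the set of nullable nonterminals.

{ G, G' }

Directly nullable (have an λ-production): G, G'.
No other nonterminal has a production whose RHS symbols are all nullable.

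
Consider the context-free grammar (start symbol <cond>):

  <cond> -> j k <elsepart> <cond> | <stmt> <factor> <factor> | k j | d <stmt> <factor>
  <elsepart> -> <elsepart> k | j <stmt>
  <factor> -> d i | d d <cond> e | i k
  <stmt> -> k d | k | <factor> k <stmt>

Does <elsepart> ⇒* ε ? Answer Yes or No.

No nonterminal in this grammar is nullable.
No production of <elsepart> has an RHS whose symbols are all nullable, so <elsepart> is not nullable.

No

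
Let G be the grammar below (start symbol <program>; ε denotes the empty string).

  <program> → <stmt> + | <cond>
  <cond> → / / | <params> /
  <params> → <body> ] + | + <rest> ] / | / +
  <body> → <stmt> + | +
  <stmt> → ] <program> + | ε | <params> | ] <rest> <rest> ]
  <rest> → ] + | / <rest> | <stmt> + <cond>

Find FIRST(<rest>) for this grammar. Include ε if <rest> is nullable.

{ +, /, ] }

<rest> → ] + contributes {]}.
<rest> → / <rest> contributes {/}.
From <rest> → <stmt> + <cond>: <stmt> nullable, take FIRST(<stmt>) ∪ {+} = { +, /, ] }.
Union: FIRST(<rest>) = { +, /, ] }.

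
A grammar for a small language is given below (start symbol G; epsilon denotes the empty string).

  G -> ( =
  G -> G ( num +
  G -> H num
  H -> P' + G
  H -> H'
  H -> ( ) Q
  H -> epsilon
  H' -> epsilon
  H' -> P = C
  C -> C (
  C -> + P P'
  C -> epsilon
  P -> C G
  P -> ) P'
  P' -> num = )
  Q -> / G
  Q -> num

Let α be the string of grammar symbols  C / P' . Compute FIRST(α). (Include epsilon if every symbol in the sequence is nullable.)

{ (, +, / }

Add FIRST(C)\{epsilon} = { (, + }; C is nullable, continue.
/ is a terminal; add {/} and stop.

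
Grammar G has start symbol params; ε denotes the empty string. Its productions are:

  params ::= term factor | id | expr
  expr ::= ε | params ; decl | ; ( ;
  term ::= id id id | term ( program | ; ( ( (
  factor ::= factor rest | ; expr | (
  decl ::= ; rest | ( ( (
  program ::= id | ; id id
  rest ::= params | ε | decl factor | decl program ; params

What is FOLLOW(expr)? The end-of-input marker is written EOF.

{ EOF, (, ;, id }

In params ::= expr: expr is at the end, add FOLLOW(params) = { EOF, (, ;, id }.
In factor ::= ; expr: expr is at the end, add FOLLOW(factor) = { EOF, (, ;, id }.
Union: FOLLOW(expr) = { EOF, (, ;, id }.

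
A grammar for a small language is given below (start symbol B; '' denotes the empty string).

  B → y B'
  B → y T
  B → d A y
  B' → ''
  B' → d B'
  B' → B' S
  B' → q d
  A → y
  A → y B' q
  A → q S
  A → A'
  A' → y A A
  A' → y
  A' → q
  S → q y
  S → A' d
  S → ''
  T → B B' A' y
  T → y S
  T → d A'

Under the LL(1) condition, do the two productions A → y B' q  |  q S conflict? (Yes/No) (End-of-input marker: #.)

FIRST(y B' q) = { y } and FIRST(q S) = { q }.
The FIRST sets are disjoint and neither alternative is nullable — no conflict.

No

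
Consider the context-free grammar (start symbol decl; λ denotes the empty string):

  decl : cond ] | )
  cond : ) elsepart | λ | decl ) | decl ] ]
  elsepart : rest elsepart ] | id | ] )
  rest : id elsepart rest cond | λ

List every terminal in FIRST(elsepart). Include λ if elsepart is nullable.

{ ], id }

From elsepart : rest elsepart ]: rest nullable, take FIRST(rest) ∪ FIRST(elsepart) = { ], id }.
elsepart : id contributes {id}.
elsepart : ] ) contributes {]}.
Union: FIRST(elsepart) = { ], id }.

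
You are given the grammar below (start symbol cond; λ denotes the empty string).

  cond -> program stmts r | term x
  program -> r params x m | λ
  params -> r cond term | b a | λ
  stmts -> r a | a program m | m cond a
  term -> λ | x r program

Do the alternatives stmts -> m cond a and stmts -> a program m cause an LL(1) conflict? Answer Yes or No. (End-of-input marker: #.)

No

FIRST(m cond a) = { m } and FIRST(a program m) = { a }.
The FIRST sets are disjoint and neither alternative is nullable — no conflict.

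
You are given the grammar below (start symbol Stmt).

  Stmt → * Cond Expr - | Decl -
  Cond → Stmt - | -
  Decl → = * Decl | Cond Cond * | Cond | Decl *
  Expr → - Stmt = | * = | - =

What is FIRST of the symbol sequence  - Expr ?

- is a terminal; add {-} and stop.

{ - }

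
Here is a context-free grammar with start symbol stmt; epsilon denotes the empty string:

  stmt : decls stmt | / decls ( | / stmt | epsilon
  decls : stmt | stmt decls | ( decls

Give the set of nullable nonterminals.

Directly nullable (have an epsilon-production): stmt.
decls : stmt with every symbol nullable, so decls is nullable.

{ decls, stmt }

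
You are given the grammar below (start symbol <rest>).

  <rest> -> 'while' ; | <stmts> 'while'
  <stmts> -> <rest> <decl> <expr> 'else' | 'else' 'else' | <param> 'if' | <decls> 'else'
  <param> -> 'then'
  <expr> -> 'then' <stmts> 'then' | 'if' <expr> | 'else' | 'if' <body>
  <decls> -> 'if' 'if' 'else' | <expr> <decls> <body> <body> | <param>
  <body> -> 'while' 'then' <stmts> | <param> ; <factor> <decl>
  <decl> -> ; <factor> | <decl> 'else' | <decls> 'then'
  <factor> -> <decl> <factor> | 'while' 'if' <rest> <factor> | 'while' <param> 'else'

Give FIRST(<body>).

{ 'then', 'while' }

<body> -> 'while' 'then' <stmts> contributes {'while'}.
From <body> -> <param> ; <factor> <decl>: add FIRST(<param>) = { 'then' }.
Union: FIRST(<body>) = { 'then', 'while' }.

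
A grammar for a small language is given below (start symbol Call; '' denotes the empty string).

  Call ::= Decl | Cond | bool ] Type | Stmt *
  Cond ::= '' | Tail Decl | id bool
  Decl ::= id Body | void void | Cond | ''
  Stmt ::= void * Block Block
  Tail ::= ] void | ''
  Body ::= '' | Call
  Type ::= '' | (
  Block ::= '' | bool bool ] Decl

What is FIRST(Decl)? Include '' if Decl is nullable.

{ ], id, void, '' }

Decl ::= id Body contributes {id}.
Decl ::= void void contributes {void}.
From Decl ::= Cond: add FIRST(Cond) = { ], id, void, '' } (including '' since Cond is nullable).
Decl ::= '' contributes ''.
Union: FIRST(Decl) = { ], id, void, '' }.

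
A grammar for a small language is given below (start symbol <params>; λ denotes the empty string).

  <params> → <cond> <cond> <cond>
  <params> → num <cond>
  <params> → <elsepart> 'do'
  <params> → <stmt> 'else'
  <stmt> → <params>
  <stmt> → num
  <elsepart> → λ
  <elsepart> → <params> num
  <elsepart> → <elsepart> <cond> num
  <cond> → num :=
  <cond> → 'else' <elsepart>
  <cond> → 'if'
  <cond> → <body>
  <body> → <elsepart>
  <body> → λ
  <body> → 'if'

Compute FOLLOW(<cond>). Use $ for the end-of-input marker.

In <params> → <cond> <cond> <cond>: add FIRST(<cond> <cond>)\{λ} = { 'do', 'else', 'if', num }.
  Since <cond> <cond> is nullable, also add FOLLOW(<params>) = { $, 'else', num }.
In <params> → <cond> <cond> <cond>: add FIRST(<cond>)\{λ} = { 'do', 'else', 'if', num }.
  Since <cond> is nullable, also add FOLLOW(<params>) = { $, 'else', num }.
In <params> → <cond> <cond> <cond>: <cond> is at the end, add FOLLOW(<params>) = { $, 'else', num }.
In <params> → num <cond>: <cond> is at the end, add FOLLOW(<params>) = { $, 'else', num }.
In <elsepart> → <elsepart> <cond> num: add FIRST(num) = { num }.
Union: FOLLOW(<cond>) = { $, 'do', 'else', 'if', num }.

{ $, 'do', 'else', 'if', num }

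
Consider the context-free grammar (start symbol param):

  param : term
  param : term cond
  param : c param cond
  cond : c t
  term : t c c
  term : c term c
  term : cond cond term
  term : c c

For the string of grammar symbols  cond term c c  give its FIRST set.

Add FIRST(cond) = { c }; cond is not nullable, stop.

{ c }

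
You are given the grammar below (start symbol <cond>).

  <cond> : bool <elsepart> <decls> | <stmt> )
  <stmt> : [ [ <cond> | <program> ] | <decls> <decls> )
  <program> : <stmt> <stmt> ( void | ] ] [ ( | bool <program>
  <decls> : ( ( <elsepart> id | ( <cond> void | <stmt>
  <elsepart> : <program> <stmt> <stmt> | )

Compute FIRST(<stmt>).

{ (, [, ], bool }

<stmt> : [ [ <cond> contributes {[}.
From <stmt> : <program> ]: add FIRST(<program>) = { (, [, ], bool }.
From <stmt> : <decls> <decls> ): add FIRST(<decls>) = { (, [, ], bool }.
Union: FIRST(<stmt>) = { (, [, ], bool }.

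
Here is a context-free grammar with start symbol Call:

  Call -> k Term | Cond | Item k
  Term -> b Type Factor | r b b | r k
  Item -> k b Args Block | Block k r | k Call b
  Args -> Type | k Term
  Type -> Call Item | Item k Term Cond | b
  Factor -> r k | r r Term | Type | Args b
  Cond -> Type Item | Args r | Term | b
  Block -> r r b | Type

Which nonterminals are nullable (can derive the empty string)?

No nonterminal has an empty production or an RHS whose symbols are all nullable.

{ } (none)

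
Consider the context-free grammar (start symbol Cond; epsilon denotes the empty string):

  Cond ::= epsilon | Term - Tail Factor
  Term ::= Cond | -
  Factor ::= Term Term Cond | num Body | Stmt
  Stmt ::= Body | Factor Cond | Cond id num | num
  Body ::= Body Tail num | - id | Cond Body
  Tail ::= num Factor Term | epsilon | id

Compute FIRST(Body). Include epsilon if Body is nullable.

From Body ::= Body Tail num: add FIRST(Body) = { - }.
Body ::= - id contributes {-}.
From Body ::= Cond Body: Cond nullable, take FIRST(Cond) ∪ FIRST(Body) = { - }.
Union: FIRST(Body) = { - }.

{ - }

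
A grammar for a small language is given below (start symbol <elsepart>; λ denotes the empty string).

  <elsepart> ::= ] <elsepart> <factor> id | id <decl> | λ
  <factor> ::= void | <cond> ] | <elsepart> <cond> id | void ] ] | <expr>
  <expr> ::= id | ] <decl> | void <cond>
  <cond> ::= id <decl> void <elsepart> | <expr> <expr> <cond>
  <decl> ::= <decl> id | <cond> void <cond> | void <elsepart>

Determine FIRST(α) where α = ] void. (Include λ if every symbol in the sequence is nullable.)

{ ] }

] is a terminal; add {]} and stop.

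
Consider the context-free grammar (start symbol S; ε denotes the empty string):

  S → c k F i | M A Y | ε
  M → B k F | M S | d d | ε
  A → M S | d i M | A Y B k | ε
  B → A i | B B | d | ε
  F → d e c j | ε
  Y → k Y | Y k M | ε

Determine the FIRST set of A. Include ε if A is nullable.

From A → M S: M, S nullable, take FIRST(M) ∪ FIRST(S) = { c, d, i, k }; also ε since the whole RHS is nullable.
A → d i M contributes {d}.
From A → A Y B k: A, Y, B nullable, take FIRST(A) ∪ FIRST(Y) ∪ FIRST(B) ∪ {k} = { c, d, i, k }.
A → ε contributes ε.
Union: FIRST(A) = { c, d, i, k, ε }.

{ c, d, i, k, ε }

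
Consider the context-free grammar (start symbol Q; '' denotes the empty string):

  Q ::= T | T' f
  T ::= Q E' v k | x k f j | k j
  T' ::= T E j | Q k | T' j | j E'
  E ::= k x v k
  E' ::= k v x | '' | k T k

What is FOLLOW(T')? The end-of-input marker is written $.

{ f, j }

In Q ::= T' f: add FIRST(f) = { f }.
In T' ::= T' j: add FIRST(j) = { j }.
Union: FOLLOW(T') = { f, j }.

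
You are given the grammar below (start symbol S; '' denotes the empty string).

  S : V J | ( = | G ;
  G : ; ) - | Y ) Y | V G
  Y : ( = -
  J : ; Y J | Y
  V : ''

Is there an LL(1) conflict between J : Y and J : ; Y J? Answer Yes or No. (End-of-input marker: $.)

No

FIRST(Y) = { ( } and FIRST(; Y J) = { ; }.
The FIRST sets are disjoint and neither alternative is nullable — no conflict.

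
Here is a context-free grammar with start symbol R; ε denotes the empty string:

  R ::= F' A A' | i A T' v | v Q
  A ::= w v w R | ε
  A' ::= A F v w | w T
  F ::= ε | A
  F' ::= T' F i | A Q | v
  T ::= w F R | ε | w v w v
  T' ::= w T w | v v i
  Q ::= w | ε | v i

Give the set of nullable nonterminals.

Directly nullable (have an ε-production): A, F, T, Q.
F' ::= A Q with every symbol nullable, so F' is nullable.
No other nonterminal has a production whose RHS symbols are all nullable.

{ A, F, F', Q, T }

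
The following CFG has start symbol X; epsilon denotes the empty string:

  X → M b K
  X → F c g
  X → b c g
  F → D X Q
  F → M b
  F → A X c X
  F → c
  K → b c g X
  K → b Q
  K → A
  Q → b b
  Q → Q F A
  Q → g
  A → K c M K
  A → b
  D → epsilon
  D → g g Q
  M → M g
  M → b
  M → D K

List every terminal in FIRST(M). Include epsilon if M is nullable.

{ b, g }

From M → M g: add FIRST(M) = { b, g }.
M → b contributes {b}.
From M → D K: D nullable, take FIRST(D) ∪ FIRST(K) = { b, g }.
Union: FIRST(M) = { b, g }.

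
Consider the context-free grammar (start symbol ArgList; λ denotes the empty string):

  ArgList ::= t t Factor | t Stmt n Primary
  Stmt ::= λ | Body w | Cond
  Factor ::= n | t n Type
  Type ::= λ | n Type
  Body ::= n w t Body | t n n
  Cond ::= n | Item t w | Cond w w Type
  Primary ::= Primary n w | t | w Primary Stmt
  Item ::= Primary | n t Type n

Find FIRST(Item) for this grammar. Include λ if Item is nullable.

From Item ::= Primary: add FIRST(Primary) = { t, w }.
Item ::= n t Type n contributes {n}.
Union: FIRST(Item) = { n, t, w }.

{ n, t, w }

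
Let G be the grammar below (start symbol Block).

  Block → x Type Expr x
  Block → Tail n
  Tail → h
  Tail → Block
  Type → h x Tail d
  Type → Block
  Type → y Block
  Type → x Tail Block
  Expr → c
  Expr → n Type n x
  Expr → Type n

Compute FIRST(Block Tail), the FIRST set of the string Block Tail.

{ h, x }

Add FIRST(Block) = { h, x }; Block is not nullable, stop.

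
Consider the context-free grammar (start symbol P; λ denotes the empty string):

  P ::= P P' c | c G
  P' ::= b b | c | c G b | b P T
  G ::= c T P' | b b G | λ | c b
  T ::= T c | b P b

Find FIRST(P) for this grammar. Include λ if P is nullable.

From P ::= P P' c: add FIRST(P) = { c }.
P ::= c G contributes {c}.
Union: FIRST(P) = { c }.

{ c }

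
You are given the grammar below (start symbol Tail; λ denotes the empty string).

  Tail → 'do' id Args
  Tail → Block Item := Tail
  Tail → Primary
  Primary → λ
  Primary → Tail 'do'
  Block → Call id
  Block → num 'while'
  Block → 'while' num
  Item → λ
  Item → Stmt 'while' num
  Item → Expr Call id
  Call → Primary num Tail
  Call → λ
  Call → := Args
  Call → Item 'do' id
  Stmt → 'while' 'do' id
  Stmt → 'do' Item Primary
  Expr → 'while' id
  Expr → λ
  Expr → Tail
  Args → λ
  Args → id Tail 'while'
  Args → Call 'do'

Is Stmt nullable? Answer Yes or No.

Nullable nonterminals: Args, Call, Expr, Item, Primary, Tail.
No production of Stmt has an RHS whose symbols are all nullable, so Stmt is not nullable.

No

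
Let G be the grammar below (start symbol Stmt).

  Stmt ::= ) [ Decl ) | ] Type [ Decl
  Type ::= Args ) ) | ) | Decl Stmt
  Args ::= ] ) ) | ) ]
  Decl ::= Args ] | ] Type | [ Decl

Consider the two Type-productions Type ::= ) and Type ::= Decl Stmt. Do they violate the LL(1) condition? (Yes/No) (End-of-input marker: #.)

FIRST()) = { ) } and FIRST(Decl Stmt) = { ), [, ] }.
Both contain ), so the two alternatives are not disjoint — LL(1) conflict.

Yes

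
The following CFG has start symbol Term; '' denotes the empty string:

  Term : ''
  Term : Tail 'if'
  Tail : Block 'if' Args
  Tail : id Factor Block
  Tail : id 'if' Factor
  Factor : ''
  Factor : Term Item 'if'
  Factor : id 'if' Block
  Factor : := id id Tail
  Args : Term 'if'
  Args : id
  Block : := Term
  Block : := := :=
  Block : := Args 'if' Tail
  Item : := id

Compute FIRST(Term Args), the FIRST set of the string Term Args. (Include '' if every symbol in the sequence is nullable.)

{ 'if', :=, id }

Add FIRST(Term)\{''} = { :=, id }; Term is nullable, continue.
Add FIRST(Args) = { 'if', :=, id }; Args is not nullable, stop.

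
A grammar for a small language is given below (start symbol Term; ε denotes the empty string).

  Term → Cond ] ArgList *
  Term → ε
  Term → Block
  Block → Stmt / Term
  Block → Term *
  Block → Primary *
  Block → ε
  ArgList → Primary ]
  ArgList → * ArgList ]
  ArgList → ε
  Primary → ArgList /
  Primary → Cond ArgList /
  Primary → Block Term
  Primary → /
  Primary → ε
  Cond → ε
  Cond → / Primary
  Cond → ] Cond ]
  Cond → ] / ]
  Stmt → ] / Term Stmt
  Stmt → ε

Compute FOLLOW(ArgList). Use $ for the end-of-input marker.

{ *, /, ] }

In Term → Cond ] ArgList *: add FIRST(*) = { * }.
In ArgList → * ArgList ]: add FIRST(]) = { ] }.
In Primary → ArgList /: add FIRST(/) = { / }.
In Primary → Cond ArgList /: add FIRST(/) = { / }.
Union: FOLLOW(ArgList) = { *, /, ] }.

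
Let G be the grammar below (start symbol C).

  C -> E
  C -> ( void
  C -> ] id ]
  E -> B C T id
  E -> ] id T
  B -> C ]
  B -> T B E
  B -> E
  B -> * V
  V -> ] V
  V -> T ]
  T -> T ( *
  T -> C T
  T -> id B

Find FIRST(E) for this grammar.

{ (, *, ], id }

From E -> B C T id: add FIRST(B) = { (, *, ], id }.
E -> ] id T contributes {]}.
Union: FIRST(E) = { (, *, ], id }.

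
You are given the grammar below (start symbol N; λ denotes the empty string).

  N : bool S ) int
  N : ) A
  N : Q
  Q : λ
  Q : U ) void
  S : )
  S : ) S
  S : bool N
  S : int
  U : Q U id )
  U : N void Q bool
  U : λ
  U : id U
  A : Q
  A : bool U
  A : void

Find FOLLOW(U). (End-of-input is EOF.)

In Q : U ) void: add FIRST() void) = { ) }.
In U : Q U id ): add FIRST(id )) = { id }.
In U : id U: U is at the end, add FOLLOW(U) = { EOF, ), id, void }.
In A : bool U: U is at the end, add FOLLOW(A) = { EOF, ), void }.
Union: FOLLOW(U) = { EOF, ), id, void }.

{ EOF, ), id, void }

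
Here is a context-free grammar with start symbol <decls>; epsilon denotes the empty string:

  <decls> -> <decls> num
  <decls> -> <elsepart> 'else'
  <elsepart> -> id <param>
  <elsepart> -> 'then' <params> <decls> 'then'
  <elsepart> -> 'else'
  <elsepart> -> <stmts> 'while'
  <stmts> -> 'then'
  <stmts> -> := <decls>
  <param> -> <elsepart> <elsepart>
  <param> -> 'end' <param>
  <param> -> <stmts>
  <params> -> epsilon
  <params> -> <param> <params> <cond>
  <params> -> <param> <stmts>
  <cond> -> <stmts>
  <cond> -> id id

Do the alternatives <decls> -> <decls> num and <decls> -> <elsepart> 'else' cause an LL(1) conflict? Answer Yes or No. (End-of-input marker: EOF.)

FIRST(<decls> num) = { 'else', 'then', :=, id } and FIRST(<elsepart> 'else') = { 'else', 'then', :=, id }.
Both contain 'else', so the two alternatives are not disjoint — LL(1) conflict.

Yes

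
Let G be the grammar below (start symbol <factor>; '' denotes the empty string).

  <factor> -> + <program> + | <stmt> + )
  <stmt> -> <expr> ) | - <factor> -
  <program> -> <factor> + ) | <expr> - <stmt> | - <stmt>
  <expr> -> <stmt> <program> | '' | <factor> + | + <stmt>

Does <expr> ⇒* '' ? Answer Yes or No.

<expr> has an ''-production, so <expr> ⇒ ''.

Yes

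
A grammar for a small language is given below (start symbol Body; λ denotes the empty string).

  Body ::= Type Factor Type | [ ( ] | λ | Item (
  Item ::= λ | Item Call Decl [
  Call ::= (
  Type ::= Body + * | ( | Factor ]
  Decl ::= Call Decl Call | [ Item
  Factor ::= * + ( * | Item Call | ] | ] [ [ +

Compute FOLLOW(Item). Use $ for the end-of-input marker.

In Body ::= Item (: add FIRST(() = { ( }.
In Item ::= Item Call Decl [: add FIRST(Call Decl [) = { ( }.
In Decl ::= [ Item: Item is at the end, add FOLLOW(Decl) = { (, [ }.
In Factor ::= Item Call: add FIRST(Call) = { ( }.
Union: FOLLOW(Item) = { (, [ }.

{ (, [ }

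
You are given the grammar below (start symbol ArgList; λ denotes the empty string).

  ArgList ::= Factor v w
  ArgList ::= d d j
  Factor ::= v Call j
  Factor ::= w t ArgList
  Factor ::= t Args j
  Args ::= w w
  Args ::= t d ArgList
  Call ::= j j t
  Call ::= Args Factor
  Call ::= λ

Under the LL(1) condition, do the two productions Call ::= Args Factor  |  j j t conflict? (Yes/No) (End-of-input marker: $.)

No

FIRST(Args Factor) = { t, w } and FIRST(j j t) = { j }.
The FIRST sets are disjoint and neither alternative is nullable — no conflict.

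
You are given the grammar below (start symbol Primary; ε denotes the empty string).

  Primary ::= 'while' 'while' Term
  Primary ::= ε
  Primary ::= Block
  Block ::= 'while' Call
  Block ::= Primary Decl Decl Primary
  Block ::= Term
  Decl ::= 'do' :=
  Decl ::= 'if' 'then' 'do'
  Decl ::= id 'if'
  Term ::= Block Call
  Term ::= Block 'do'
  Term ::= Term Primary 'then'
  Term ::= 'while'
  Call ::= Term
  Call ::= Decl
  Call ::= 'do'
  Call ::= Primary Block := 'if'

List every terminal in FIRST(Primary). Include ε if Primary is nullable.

Primary ::= 'while' 'while' Term contributes {'while'}.
Primary ::= ε contributes ε.
From Primary ::= Block: add FIRST(Block) = { 'do', 'if', 'while', id }.
Union: FIRST(Primary) = { 'do', 'if', 'while', id, ε }.

{ 'do', 'if', 'while', id, ε }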